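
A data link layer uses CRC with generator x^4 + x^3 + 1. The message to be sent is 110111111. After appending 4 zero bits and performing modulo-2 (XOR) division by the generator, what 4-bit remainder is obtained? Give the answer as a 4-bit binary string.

Append 4 zeros: 1101111110000. Divide by 11001 (XOR where the leading bit is 1):
  pos 0: 11011 XOR 11001 = 00010
  pos 3: 10111 XOR 11001 = 01110
  pos 4: 11101 XOR 11001 = 00100
  pos 6: 10000 XOR 11001 = 01001
  pos 7: 10010 XOR 11001 = 01011
  pos 8: 10110 XOR 11001 = 01111
Remainder (last 4 bits) = 1111. This is the CRC / FCS.

1111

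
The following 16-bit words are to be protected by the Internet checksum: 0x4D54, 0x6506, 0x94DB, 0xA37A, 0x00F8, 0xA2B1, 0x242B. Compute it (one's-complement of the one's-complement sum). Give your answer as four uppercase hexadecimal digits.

One's-complement addition (fold any carry out of bit 15 back into bit 0):
  0x4D54 + 0x6506 = 0x0B25A
  0xB25A + 0x94DB = 0x14735 → wrap carry → 0x4736
  0x4736 + 0xA37A = 0x0EAB0
  0xEAB0 + 0x00F8 = 0x0EBA8
  0xEBA8 + 0xA2B1 = 0x18E59 → wrap carry → 0x8E5A
  0x8E5A + 0x242B = 0x0B285
One's-complement sum = 0xB285.
Checksum = ~0xB285 & 0xFFFF = 0x4D7A.

4D7A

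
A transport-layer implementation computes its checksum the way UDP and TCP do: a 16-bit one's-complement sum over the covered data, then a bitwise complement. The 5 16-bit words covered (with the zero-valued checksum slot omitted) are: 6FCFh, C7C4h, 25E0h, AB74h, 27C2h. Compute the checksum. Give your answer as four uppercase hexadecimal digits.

CF54

One's-complement addition (fold any carry out of bit 15 back into bit 0):
  0x6FCF + 0xC7C4 = 0x13793 → wrap carry → 0x3794
  0x3794 + 0x25E0 = 0x05D74
  0x5D74 + 0xAB74 = 0x108E8 → wrap carry → 0x08E9
  0x08E9 + 0x27C2 = 0x030AB
One's-complement sum = 0x30AB.
Checksum = ~0x30AB & 0xFFFF = 0xCF54.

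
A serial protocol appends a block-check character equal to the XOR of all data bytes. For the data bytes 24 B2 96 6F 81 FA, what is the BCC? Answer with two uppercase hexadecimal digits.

XOR the bytes together:
  start with 0x24
  0x24 ⊕ 0xB2 = 0x96
  0x96 ⊕ 0x96 = 0x00
  0x00 ⊕ 0x6F = 0x6F
  0x6F ⊕ 0x81 = 0xEE
  0xEE ⊕ 0xFA = 0x14

14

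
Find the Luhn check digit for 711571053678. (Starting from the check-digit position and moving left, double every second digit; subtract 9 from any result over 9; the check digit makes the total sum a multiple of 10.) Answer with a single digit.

9

Partial digits right→left: 8 7 6 3 5 0 1 7 5 1 1 7
Double every second digit counting from the check-digit position (so the 1st, 3rd, 5th, ... of the partial from the right).
  doubled (with −9 where >9): 7 3 1 2 1 2 → sum 16
  kept as-is: 7 3 0 7 1 7 → sum 25
Total = 16 + 25 = 41.
Check digit = (10 − (41 mod 10)) mod 10 = 9.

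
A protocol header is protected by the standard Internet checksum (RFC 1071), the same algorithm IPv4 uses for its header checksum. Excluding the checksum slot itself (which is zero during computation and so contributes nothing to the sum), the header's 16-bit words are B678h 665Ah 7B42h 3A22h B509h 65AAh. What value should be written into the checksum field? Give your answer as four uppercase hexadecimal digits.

1314

One's-complement addition (fold any carry out of bit 15 back into bit 0):
  0xB678 + 0x665A = 0x11CD2 → wrap carry → 0x1CD3
  0x1CD3 + 0x7B42 = 0x09815
  0x9815 + 0x3A22 = 0x0D237
  0xD237 + 0xB509 = 0x18740 → wrap carry → 0x8741
  0x8741 + 0x65AA = 0x0ECEB
One's-complement sum = 0xECEB.
Checksum = ~0xECEB & 0xFFFF = 0x1314.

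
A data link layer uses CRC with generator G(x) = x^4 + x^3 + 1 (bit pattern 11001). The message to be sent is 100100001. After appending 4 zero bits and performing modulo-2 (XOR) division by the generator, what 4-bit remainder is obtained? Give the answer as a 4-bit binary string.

Append 4 zeros: 1001000010000. Divide by 11001 (XOR where the leading bit is 1):
  pos 0: 10010 XOR 11001 = 01011
  pos 1: 10110 XOR 11001 = 01111
  pos 2: 11110 XOR 11001 = 00111
  pos 4: 11101 XOR 11001 = 00100
  pos 6: 10000 XOR 11001 = 01001
  pos 7: 10010 XOR 11001 = 01011
  pos 8: 10110 XOR 11001 = 01111
Remainder (last 4 bits) = 1111. This is the CRC / FCS.

1111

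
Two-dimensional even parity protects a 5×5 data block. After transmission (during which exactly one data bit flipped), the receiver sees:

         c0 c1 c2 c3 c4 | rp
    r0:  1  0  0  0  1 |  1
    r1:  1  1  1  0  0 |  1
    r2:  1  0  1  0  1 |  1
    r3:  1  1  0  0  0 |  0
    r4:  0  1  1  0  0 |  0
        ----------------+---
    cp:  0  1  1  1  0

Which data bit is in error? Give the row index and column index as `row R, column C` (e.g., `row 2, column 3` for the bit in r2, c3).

row 0, column 3

Recompute each row's even parity and compare to rp:
  r0: data parity 0, sent rp 1 → mismatch
  r1: data parity 1, sent rp 1 → ok
  r2: data parity 1, sent rp 1 → ok
  r3: data parity 0, sent rp 0 → ok
  r4: data parity 0, sent rp 0 → ok
Recompute each column's even parity and compare to cp:
  c0: data parity 0, sent cp 0 → ok
  c1: data parity 1, sent cp 1 → ok
  c2: data parity 1, sent cp 1 → ok
  c3: data parity 0, sent cp 1 → mismatch
  c4: data parity 0, sent cp 0 → ok
Exactly one row (r0) and one column (c3) fail → the flipped bit is at their intersection.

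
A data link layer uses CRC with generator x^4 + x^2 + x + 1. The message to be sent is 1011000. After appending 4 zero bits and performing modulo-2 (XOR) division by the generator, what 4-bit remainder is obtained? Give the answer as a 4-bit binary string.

1011

Append 4 zeros: 10110000000. Divide by 10111 (XOR where the leading bit is 1):
  pos 0: 10110 XOR 10111 = 00001
  pos 4: 10000 XOR 10111 = 00111
  pos 6: 11100 XOR 10111 = 01011
Remainder (last 4 bits) = 1011. This is the CRC / FCS.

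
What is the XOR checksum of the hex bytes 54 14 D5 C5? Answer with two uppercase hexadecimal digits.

50

XOR the bytes together:
  start with 0x54
  0x54 ⊕ 0x14 = 0x40
  0x40 ⊕ 0xD5 = 0x95
  0x95 ⊕ 0xC5 = 0x50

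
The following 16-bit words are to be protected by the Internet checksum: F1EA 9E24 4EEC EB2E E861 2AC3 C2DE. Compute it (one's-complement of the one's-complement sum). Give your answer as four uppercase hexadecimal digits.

One's-complement addition (fold any carry out of bit 15 back into bit 0):
  0xF1EA + 0x9E24 = 0x1900E → wrap carry → 0x900F
  0x900F + 0x4EEC = 0x0DEFB
  0xDEFB + 0xEB2E = 0x1CA29 → wrap carry → 0xCA2A
  0xCA2A + 0xE861 = 0x1B28B → wrap carry → 0xB28C
  0xB28C + 0x2AC3 = 0x0DD4F
  0xDD4F + 0xC2DE = 0x1A02D → wrap carry → 0xA02E
One's-complement sum = 0xA02E.
Checksum = ~0xA02E & 0xFFFF = 0x5FD1.

5FD1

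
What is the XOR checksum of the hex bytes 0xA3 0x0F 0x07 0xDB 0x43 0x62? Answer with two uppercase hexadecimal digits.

XOR the bytes together:
  start with 0xA3
  0xA3 ⊕ 0x0F = 0xAC
  0xAC ⊕ 0x07 = 0xAB
  0xAB ⊕ 0xDB = 0x70
  0x70 ⊕ 0x43 = 0x33
  0x33 ⊕ 0x62 = 0x51

51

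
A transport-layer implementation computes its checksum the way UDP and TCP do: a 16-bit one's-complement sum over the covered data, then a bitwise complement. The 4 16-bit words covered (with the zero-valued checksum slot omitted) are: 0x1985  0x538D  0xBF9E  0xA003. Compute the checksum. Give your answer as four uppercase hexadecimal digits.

One's-complement addition (fold any carry out of bit 15 back into bit 0):
  0x1985 + 0x538D = 0x06D12
  0x6D12 + 0xBF9E = 0x12CB0 → wrap carry → 0x2CB1
  0x2CB1 + 0xA003 = 0x0CCB4
One's-complement sum = 0xCCB4.
Checksum = ~0xCCB4 & 0xFFFF = 0x334B.

334B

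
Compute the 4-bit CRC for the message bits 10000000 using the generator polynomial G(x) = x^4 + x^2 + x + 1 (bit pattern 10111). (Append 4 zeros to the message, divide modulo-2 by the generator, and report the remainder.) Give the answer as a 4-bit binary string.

Append 4 zeros: 100000000000. Divide by 10111 (XOR where the leading bit is 1):
  pos 0: 10000 XOR 10111 = 00111
  pos 2: 11100 XOR 10111 = 01011
  pos 3: 10110 XOR 10111 = 00001
  pos 7: 10000 XOR 10111 = 00111
Remainder (last 4 bits) = 0111. This is the CRC / FCS.

0111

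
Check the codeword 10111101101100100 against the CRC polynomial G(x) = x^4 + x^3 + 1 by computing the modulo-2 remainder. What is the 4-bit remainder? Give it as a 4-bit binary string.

Modulo-2 division of 10111101101100100 by 11001:
  pos 0: 10111 XOR 11001 = 01110
  pos 1: 11101 XOR 11001 = 00100
  pos 3: 10001 XOR 11001 = 01000
  pos 4: 10001 XOR 11001 = 01000
  pos 5: 10000 XOR 11001 = 01001
  pos 6: 10011 XOR 11001 = 01010
  pos 7: 10101 XOR 11001 = 01100
  pos 8: 11000 XOR 11001 = 00001
  pos 12: 10100 XOR 11001 = 01101
Remainder = 1101 (nonzero — an error is detected).

1101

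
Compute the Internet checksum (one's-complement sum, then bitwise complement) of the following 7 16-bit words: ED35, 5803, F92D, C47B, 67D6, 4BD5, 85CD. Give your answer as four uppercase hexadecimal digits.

One's-complement addition (fold any carry out of bit 15 back into bit 0):
  0xED35 + 0x5803 = 0x14538 → wrap carry → 0x4539
  0x4539 + 0xF92D = 0x13E66 → wrap carry → 0x3E67
  0x3E67 + 0xC47B = 0x102E2 → wrap carry → 0x02E3
  0x02E3 + 0x67D6 = 0x06AB9
  0x6AB9 + 0x4BD5 = 0x0B68E
  0xB68E + 0x85CD = 0x13C5B → wrap carry → 0x3C5C
One's-complement sum = 0x3C5C.
Checksum = ~0x3C5C & 0xFFFF = 0xC3A3.

C3A3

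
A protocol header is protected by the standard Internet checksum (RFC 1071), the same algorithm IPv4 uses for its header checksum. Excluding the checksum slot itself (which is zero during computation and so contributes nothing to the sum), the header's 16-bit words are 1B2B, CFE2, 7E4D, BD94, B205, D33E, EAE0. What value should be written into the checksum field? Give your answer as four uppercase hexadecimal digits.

68EA

One's-complement addition (fold any carry out of bit 15 back into bit 0):
  0x1B2B + 0xCFE2 = 0x0EB0D
  0xEB0D + 0x7E4D = 0x1695A → wrap carry → 0x695B
  0x695B + 0xBD94 = 0x126EF → wrap carry → 0x26F0
  0x26F0 + 0xB205 = 0x0D8F5
  0xD8F5 + 0xD33E = 0x1AC33 → wrap carry → 0xAC34
  0xAC34 + 0xEAE0 = 0x19714 → wrap carry → 0x9715
One's-complement sum = 0x9715.
Checksum = ~0x9715 & 0xFFFF = 0x68EA.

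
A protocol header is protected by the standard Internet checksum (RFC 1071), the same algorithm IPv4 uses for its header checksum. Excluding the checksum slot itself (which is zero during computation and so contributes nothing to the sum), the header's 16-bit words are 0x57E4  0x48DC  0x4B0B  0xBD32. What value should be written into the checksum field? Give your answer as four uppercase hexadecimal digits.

5701

One's-complement addition (fold any carry out of bit 15 back into bit 0):
  0x57E4 + 0x48DC = 0x0A0C0
  0xA0C0 + 0x4B0B = 0x0EBCB
  0xEBCB + 0xBD32 = 0x1A8FD → wrap carry → 0xA8FE
One's-complement sum = 0xA8FE.
Checksum = ~0xA8FE & 0xFFFF = 0x5701.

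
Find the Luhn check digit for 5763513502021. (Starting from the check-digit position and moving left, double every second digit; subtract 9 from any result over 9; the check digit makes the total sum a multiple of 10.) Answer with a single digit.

7

Partial digits right→left: 1 2 0 2 0 5 3 1 5 3 6 7 5
Double every second digit counting from the check-digit position (so the 1st, 3rd, 5th, ... of the partial from the right).
  doubled (with −9 where >9): 2 0 0 6 1 3 1 → sum 13
  kept as-is: 2 2 5 1 3 7 → sum 20
Total = 13 + 20 = 33.
Check digit = (10 − (33 mod 10)) mod 10 = 7.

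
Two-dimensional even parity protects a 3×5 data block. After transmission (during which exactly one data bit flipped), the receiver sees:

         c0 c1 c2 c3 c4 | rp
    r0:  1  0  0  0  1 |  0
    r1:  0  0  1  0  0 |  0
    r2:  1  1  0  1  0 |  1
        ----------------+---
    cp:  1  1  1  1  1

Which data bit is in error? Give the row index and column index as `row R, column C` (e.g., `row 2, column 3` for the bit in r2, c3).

row 1, column 0

Recompute each row's even parity and compare to rp:
  r0: data parity 0, sent rp 0 → ok
  r1: data parity 1, sent rp 0 → mismatch
  r2: data parity 1, sent rp 1 → ok
Recompute each column's even parity and compare to cp:
  c0: data parity 0, sent cp 1 → mismatch
  c1: data parity 1, sent cp 1 → ok
  c2: data parity 1, sent cp 1 → ok
  c3: data parity 1, sent cp 1 → ok
  c4: data parity 1, sent cp 1 → ok
Exactly one row (r1) and one column (c0) fail → the flipped bit is at their intersection.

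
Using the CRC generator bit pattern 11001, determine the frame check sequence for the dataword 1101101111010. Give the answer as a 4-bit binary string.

1011

Append 4 zeros: 11011011110100000. Divide by 11001 (XOR where the leading bit is 1):
  pos 0: 11011 XOR 11001 = 00010
  pos 3: 10011 XOR 11001 = 01010
  pos 4: 10101 XOR 11001 = 01100
  pos 5: 11001 XOR 11001 = 00000
  pos 11: 10000 XOR 11001 = 01001
  pos 12: 10010 XOR 11001 = 01011
Remainder (last 4 bits) = 1011. This is the CRC / FCS.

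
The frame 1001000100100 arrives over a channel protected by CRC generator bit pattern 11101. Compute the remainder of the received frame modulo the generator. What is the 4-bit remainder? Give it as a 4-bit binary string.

0000

Modulo-2 division of 1001000100100 by 11101:
  pos 0: 10010 XOR 11101 = 01111
  pos 1: 11110 XOR 11101 = 00011
  pos 4: 11010 XOR 11101 = 00111
  pos 6: 11101 XOR 11101 = 00000
Remainder = 0000 (zero — the frame passes the CRC check).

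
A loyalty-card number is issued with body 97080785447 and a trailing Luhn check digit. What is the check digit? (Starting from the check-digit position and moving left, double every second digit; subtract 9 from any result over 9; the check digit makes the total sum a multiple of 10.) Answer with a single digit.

Partial digits right→left: 7 4 4 5 8 7 0 8 0 7 9
Double every second digit counting from the check-digit position (so the 1st, 3rd, 5th, ... of the partial from the right).
  doubled (with −9 where >9): 5 8 7 0 0 9 → sum 29
  kept as-is: 4 5 7 8 7 → sum 31
Total = 29 + 31 = 60.
Check digit = (10 − (60 mod 10)) mod 10 = 0.

0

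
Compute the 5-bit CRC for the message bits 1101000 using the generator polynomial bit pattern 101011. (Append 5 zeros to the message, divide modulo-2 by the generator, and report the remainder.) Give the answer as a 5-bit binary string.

Append 5 zeros: 110100000000. Divide by 101011 (XOR where the leading bit is 1):
  pos 0: 110100 XOR 101011 = 011111
  pos 1: 111110 XOR 101011 = 010101
  pos 2: 101010 XOR 101011 = 000001
Remainder (last 5 bits) = 10000. This is the CRC / FCS.

10000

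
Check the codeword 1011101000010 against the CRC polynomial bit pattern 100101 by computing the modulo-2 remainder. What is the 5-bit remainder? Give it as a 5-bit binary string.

00000

Modulo-2 division of 1011101000010 by 100101:
  pos 0: 101110 XOR 100101 = 001011
  pos 2: 101110 XOR 100101 = 001011
  pos 4: 101100 XOR 100101 = 001001
  pos 6: 100101 XOR 100101 = 000000
Remainder = 00000 (zero — the frame passes the CRC check).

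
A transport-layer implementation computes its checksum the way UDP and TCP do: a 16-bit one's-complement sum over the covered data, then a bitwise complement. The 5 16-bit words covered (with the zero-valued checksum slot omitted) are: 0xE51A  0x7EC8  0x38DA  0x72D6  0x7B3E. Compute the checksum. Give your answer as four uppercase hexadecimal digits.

One's-complement addition (fold any carry out of bit 15 back into bit 0):
  0xE51A + 0x7EC8 = 0x163E2 → wrap carry → 0x63E3
  0x63E3 + 0x38DA = 0x09CBD
  0x9CBD + 0x72D6 = 0x10F93 → wrap carry → 0x0F94
  0x0F94 + 0x7B3E = 0x08AD2
One's-complement sum = 0x8AD2.
Checksum = ~0x8AD2 & 0xFFFF = 0x752D.

752D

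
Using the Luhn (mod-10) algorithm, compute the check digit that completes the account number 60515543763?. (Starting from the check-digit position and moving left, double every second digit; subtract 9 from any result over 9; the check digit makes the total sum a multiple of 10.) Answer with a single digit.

Partial digits right→left: 3 6 7 3 4 5 5 1 5 0 6
Double every second digit counting from the check-digit position (so the 1st, 3rd, 5th, ... of the partial from the right).
  doubled (with −9 where >9): 6 5 8 1 1 3 → sum 24
  kept as-is: 6 3 5 1 0 → sum 15
Total = 24 + 15 = 39.
Check digit = (10 − (39 mod 10)) mod 10 = 1.

1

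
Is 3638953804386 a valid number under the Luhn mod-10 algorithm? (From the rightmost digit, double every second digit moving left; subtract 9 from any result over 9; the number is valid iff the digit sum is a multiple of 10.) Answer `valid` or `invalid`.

From the right, keep odd positions and double even positions (subtract 9 from any doubled value over 9):
  doubled (positions 2,4,...): 7 8 7 1 7 3 → sum 33
  kept (positions 1,3,...): 6 3 0 3 9 3 3 → sum 27
Total = 60.
60 mod 10 = 0, so the number is valid.

valid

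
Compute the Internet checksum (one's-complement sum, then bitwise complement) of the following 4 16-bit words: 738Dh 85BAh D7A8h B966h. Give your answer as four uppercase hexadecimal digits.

75A8

One's-complement addition (fold any carry out of bit 15 back into bit 0):
  0x738D + 0x85BA = 0x0F947
  0xF947 + 0xD7A8 = 0x1D0EF → wrap carry → 0xD0F0
  0xD0F0 + 0xB966 = 0x18A56 → wrap carry → 0x8A57
One's-complement sum = 0x8A57.
Checksum = ~0x8A57 & 0xFFFF = 0x75A8.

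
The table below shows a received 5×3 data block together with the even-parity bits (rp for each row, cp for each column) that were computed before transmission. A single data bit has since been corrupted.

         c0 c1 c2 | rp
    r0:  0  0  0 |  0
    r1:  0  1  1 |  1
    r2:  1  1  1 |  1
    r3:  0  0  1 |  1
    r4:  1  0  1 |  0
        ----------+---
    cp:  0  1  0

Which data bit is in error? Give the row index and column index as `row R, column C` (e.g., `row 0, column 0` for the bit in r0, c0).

Recompute each row's even parity and compare to rp:
  r0: data parity 0, sent rp 0 → ok
  r1: data parity 0, sent rp 1 → mismatch
  r2: data parity 1, sent rp 1 → ok
  r3: data parity 1, sent rp 1 → ok
  r4: data parity 0, sent rp 0 → ok
Recompute each column's even parity and compare to cp:
  c0: data parity 0, sent cp 0 → ok
  c1: data parity 0, sent cp 1 → mismatch
  c2: data parity 0, sent cp 0 → ok
Exactly one row (r1) and one column (c1) fail → the flipped bit is at their intersection.

row 1, column 1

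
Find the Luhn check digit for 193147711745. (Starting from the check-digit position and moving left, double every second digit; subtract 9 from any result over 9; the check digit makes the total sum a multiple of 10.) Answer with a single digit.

Partial digits right→left: 5 4 7 1 1 7 7 4 1 3 9 1
Double every second digit counting from the check-digit position (so the 1st, 3rd, 5th, ... of the partial from the right).
  doubled (with −9 where >9): 1 5 2 5 2 9 → sum 24
  kept as-is: 4 1 7 4 3 1 → sum 20
Total = 24 + 20 = 44.
Check digit = (10 − (44 mod 10)) mod 10 = 6.

6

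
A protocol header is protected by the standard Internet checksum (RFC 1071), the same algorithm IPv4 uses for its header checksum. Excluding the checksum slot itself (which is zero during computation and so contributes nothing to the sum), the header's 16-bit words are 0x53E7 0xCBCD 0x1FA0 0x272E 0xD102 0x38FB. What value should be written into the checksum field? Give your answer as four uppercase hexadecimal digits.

One's-complement addition (fold any carry out of bit 15 back into bit 0):
  0x53E7 + 0xCBCD = 0x11FB4 → wrap carry → 0x1FB5
  0x1FB5 + 0x1FA0 = 0x03F55
  0x3F55 + 0x272E = 0x06683
  0x6683 + 0xD102 = 0x13785 → wrap carry → 0x3786
  0x3786 + 0x38FB = 0x07081
One's-complement sum = 0x7081.
Checksum = ~0x7081 & 0xFFFF = 0x8F7E.

8F7E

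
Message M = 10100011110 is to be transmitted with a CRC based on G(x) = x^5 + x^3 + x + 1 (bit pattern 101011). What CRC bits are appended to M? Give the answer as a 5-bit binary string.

11101

Append 5 zeros: 1010001111000000. Divide by 101011 (XOR where the leading bit is 1):
  pos 0: 101000 XOR 101011 = 000011
  pos 4: 111111 XOR 101011 = 010100
  pos 5: 101000 XOR 101011 = 000011
  pos 9: 110000 XOR 101011 = 011011
  pos 10: 110110 XOR 101011 = 011101
Remainder (last 5 bits) = 11101. This is the CRC / FCS.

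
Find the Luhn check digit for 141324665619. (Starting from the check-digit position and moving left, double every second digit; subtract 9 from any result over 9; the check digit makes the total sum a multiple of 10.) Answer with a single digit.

7

Partial digits right→left: 9 1 6 5 6 6 4 2 3 1 4 1
Double every second digit counting from the check-digit position (so the 1st, 3rd, 5th, ... of the partial from the right).
  doubled (with −9 where >9): 9 3 3 8 6 8 → sum 37
  kept as-is: 1 5 6 2 1 1 → sum 16
Total = 37 + 16 = 53.
Check digit = (10 − (53 mod 10)) mod 10 = 7.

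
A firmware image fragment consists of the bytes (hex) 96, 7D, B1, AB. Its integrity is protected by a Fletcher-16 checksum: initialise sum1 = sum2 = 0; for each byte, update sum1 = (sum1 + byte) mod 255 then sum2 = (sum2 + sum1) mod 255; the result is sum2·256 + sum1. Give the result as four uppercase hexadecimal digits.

E171

Running sums (mod 255):
  after byte 0 (96): sum1=150, sum2=150
  after byte 1 (7D): sum1=20, sum2=170
  after byte 2 (B1): sum1=197, sum2=112
  after byte 3 (AB): sum1=113, sum2=225
Checksum = sum2·256 + sum1 = 225·256 + 113 = 57713 = 0xE171.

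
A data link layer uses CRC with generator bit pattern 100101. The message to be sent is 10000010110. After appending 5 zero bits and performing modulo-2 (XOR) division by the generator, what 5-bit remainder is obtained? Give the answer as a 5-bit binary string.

11011

Append 5 zeros: 1000001011000000. Divide by 100101 (XOR where the leading bit is 1):
  pos 0: 100000 XOR 100101 = 000101
  pos 3: 101101 XOR 100101 = 001000
  pos 5: 100010 XOR 100101 = 000111
  pos 8: 111000 XOR 100101 = 011101
  pos 9: 111010 XOR 100101 = 011111
  pos 10: 111110 XOR 100101 = 011011
Remainder (last 5 bits) = 11011. This is the CRC / FCS.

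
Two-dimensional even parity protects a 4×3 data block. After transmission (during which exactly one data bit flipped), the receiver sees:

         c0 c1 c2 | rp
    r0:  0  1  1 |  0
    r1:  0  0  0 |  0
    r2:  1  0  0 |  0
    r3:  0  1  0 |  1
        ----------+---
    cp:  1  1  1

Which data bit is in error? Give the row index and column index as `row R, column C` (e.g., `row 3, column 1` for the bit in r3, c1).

Recompute each row's even parity and compare to rp:
  r0: data parity 0, sent rp 0 → ok
  r1: data parity 0, sent rp 0 → ok
  r2: data parity 1, sent rp 0 → mismatch
  r3: data parity 1, sent rp 1 → ok
Recompute each column's even parity and compare to cp:
  c0: data parity 1, sent cp 1 → ok
  c1: data parity 0, sent cp 1 → mismatch
  c2: data parity 1, sent cp 1 → ok
Exactly one row (r2) and one column (c1) fail → the flipped bit is at their intersection.

row 2, column 1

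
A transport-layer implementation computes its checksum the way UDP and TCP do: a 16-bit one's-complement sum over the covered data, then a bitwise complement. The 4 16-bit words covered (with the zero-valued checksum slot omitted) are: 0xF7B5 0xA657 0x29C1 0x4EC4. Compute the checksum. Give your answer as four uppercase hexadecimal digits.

One's-complement addition (fold any carry out of bit 15 back into bit 0):
  0xF7B5 + 0xA657 = 0x19E0C → wrap carry → 0x9E0D
  0x9E0D + 0x29C1 = 0x0C7CE
  0xC7CE + 0x4EC4 = 0x11692 → wrap carry → 0x1693
One's-complement sum = 0x1693.
Checksum = ~0x1693 & 0xFFFF = 0xE96C.

E96C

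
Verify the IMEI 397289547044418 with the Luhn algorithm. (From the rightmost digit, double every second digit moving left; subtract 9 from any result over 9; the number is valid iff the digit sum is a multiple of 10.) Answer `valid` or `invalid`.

From the right, keep odd positions and double even positions (subtract 9 from any doubled value over 9):
  doubled (positions 2,4,...): 2 8 0 8 9 4 9 → sum 40
  kept (positions 1,3,...): 8 4 4 7 5 8 7 3 → sum 46
Total = 86.
86 mod 10 = 6, so the number is invalid.

invalid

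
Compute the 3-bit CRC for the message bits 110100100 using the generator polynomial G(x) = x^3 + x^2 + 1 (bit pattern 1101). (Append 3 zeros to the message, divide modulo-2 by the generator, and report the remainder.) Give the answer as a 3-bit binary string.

Append 3 zeros: 110100100000. Divide by 1101 (XOR where the leading bit is 1):
  pos 0: 1101 XOR 1101 = 0000
  pos 6: 1000 XOR 1101 = 0101
  pos 7: 1010 XOR 1101 = 0111
  pos 8: 1110 XOR 1101 = 0011
Remainder (last 3 bits) = 011. This is the CRC / FCS.

011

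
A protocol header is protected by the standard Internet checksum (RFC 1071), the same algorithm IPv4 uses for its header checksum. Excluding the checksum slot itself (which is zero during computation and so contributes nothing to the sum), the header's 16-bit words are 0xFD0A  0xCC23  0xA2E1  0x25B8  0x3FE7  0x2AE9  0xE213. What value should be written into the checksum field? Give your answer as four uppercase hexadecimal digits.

One's-complement addition (fold any carry out of bit 15 back into bit 0):
  0xFD0A + 0xCC23 = 0x1C92D → wrap carry → 0xC92E
  0xC92E + 0xA2E1 = 0x16C0F → wrap carry → 0x6C10
  0x6C10 + 0x25B8 = 0x091C8
  0x91C8 + 0x3FE7 = 0x0D1AF
  0xD1AF + 0x2AE9 = 0x0FC98
  0xFC98 + 0xE213 = 0x1DEAB → wrap carry → 0xDEAC
One's-complement sum = 0xDEAC.
Checksum = ~0xDEAC & 0xFFFF = 0x2153.

2153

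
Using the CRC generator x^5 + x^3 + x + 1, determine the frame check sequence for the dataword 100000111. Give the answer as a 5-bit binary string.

Append 5 zeros: 10000011100000. Divide by 101011 (XOR where the leading bit is 1):
  pos 0: 100000 XOR 101011 = 001011
  pos 2: 101111 XOR 101011 = 000100
  pos 5: 100100 XOR 101011 = 001111
  pos 7: 111100 XOR 101011 = 010111
  pos 8: 101110 XOR 101011 = 000101
Remainder (last 5 bits) = 00101. This is the CRC / FCS.

00101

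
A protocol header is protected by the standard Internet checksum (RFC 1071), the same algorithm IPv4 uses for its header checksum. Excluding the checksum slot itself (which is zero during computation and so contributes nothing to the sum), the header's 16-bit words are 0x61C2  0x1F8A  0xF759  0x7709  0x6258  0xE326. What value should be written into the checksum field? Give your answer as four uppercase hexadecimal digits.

CAD0

One's-complement addition (fold any carry out of bit 15 back into bit 0):
  0x61C2 + 0x1F8A = 0x0814C
  0x814C + 0xF759 = 0x178A5 → wrap carry → 0x78A6
  0x78A6 + 0x7709 = 0x0EFAF
  0xEFAF + 0x6258 = 0x15207 → wrap carry → 0x5208
  0x5208 + 0xE326 = 0x1352E → wrap carry → 0x352F
One's-complement sum = 0x352F.
Checksum = ~0x352F & 0xFFFF = 0xCAD0.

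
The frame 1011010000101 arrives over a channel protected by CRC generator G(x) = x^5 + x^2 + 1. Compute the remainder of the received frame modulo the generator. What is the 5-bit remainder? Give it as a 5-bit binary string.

10100

Modulo-2 division of 1011010000101 by 100101:
  pos 0: 101101 XOR 100101 = 001000
  pos 2: 100000 XOR 100101 = 000101
  pos 5: 101001 XOR 100101 = 001100
  pos 7: 110001 XOR 100101 = 010100
Remainder = 10100 (nonzero — an error is detected).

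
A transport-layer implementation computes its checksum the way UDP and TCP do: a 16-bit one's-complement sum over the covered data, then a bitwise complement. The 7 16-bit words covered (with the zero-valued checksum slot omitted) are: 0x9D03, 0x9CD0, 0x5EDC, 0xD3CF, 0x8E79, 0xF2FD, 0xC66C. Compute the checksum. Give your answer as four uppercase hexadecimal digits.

One's-complement addition (fold any carry out of bit 15 back into bit 0):
  0x9D03 + 0x9CD0 = 0x139D3 → wrap carry → 0x39D4
  0x39D4 + 0x5EDC = 0x098B0
  0x98B0 + 0xD3CF = 0x16C7F → wrap carry → 0x6C80
  0x6C80 + 0x8E79 = 0x0FAF9
  0xFAF9 + 0xF2FD = 0x1EDF6 → wrap carry → 0xEDF7
  0xEDF7 + 0xC66C = 0x1B463 → wrap carry → 0xB464
One's-complement sum = 0xB464.
Checksum = ~0xB464 & 0xFFFF = 0x4B9B.

4B9B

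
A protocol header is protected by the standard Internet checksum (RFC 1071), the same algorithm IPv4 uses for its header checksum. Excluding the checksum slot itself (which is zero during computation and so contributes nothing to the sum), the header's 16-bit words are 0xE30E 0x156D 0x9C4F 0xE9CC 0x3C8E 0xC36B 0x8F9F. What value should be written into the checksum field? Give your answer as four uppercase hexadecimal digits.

One's-complement addition (fold any carry out of bit 15 back into bit 0):
  0xE30E + 0x156D = 0x0F87B
  0xF87B + 0x9C4F = 0x194CA → wrap carry → 0x94CB
  0x94CB + 0xE9CC = 0x17E97 → wrap carry → 0x7E98
  0x7E98 + 0x3C8E = 0x0BB26
  0xBB26 + 0xC36B = 0x17E91 → wrap carry → 0x7E92
  0x7E92 + 0x8F9F = 0x10E31 → wrap carry → 0x0E32
One's-complement sum = 0x0E32.
Checksum = ~0x0E32 & 0xFFFF = 0xF1CD.

F1CD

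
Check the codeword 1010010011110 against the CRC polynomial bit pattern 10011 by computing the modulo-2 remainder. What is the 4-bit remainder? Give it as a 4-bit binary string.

Modulo-2 division of 1010010011110 by 10011:
  pos 0: 10100 XOR 10011 = 00111
  pos 2: 11110 XOR 10011 = 01101
  pos 3: 11010 XOR 10011 = 01001
  pos 4: 10011 XOR 10011 = 00000
Remainder = 1110 (nonzero — an error is detected).

1110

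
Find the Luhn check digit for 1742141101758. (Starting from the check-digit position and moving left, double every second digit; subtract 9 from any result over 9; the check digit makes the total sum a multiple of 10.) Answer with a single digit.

Partial digits right→left: 8 5 7 1 0 1 1 4 1 2 4 7 1
Double every second digit counting from the check-digit position (so the 1st, 3rd, 5th, ... of the partial from the right).
  doubled (with −9 where >9): 7 5 0 2 2 8 2 → sum 26
  kept as-is: 5 1 1 4 2 7 → sum 20
Total = 26 + 20 = 46.
Check digit = (10 − (46 mod 10)) mod 10 = 4.

4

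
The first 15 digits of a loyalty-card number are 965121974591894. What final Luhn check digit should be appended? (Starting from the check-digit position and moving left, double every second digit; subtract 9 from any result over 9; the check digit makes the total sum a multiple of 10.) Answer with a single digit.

5

Partial digits right→left: 4 9 8 1 9 5 4 7 9 1 2 1 5 6 9
Double every second digit counting from the check-digit position (so the 1st, 3rd, 5th, ... of the partial from the right).
  doubled (with −9 where >9): 8 7 9 8 9 4 1 9 → sum 55
  kept as-is: 9 1 5 7 1 1 6 → sum 30
Total = 55 + 30 = 85.
Check digit = (10 − (85 mod 10)) mod 10 = 5.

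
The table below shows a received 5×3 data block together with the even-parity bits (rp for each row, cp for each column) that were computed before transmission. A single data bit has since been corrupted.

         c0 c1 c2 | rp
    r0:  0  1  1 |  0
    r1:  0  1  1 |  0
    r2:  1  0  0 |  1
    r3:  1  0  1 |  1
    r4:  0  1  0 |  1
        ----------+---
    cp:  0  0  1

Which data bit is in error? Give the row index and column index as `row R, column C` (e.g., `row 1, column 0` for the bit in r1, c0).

row 3, column 1

Recompute each row's even parity and compare to rp:
  r0: data parity 0, sent rp 0 → ok
  r1: data parity 0, sent rp 0 → ok
  r2: data parity 1, sent rp 1 → ok
  r3: data parity 0, sent rp 1 → mismatch
  r4: data parity 1, sent rp 1 → ok
Recompute each column's even parity and compare to cp:
  c0: data parity 0, sent cp 0 → ok
  c1: data parity 1, sent cp 0 → mismatch
  c2: data parity 1, sent cp 1 → ok
Exactly one row (r3) and one column (c1) fail → the flipped bit is at their intersection.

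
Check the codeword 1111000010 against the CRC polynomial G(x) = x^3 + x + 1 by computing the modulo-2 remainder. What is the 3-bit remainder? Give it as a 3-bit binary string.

Modulo-2 division of 1111000010 by 1011:
  pos 0: 1111 XOR 1011 = 0100
  pos 1: 1000 XOR 1011 = 0011
  pos 3: 1100 XOR 1011 = 0111
  pos 4: 1110 XOR 1011 = 0101
  pos 5: 1011 XOR 1011 = 0000
Remainder = 000 (zero — the frame passes the CRC check).

000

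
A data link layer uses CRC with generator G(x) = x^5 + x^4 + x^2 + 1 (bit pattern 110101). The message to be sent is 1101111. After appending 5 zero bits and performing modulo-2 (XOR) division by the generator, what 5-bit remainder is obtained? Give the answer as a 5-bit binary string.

11110

Append 5 zeros: 110111100000. Divide by 110101 (XOR where the leading bit is 1):
  pos 0: 110111 XOR 110101 = 000010
  pos 4: 101000 XOR 110101 = 011101
  pos 5: 111010 XOR 110101 = 001111
Remainder (last 5 bits) = 11110. This is the CRC / FCS.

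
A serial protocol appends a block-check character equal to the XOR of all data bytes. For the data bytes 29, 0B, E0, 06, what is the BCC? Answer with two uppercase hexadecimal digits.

C4

XOR the bytes together:
  start with 0x29
  0x29 ⊕ 0x0B = 0x22
  0x22 ⊕ 0xE0 = 0xC2
  0xC2 ⊕ 0x06 = 0xC4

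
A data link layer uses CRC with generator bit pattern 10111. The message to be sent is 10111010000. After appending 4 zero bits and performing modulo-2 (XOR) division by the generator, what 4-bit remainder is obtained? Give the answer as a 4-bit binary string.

0010

Append 4 zeros: 101110100000000. Divide by 10111 (XOR where the leading bit is 1):
  pos 0: 10111 XOR 10111 = 00000
  pos 6: 10000 XOR 10111 = 00111
  pos 8: 11100 XOR 10111 = 01011
  pos 9: 10110 XOR 10111 = 00001
Remainder (last 4 bits) = 0010. This is the CRC / FCS.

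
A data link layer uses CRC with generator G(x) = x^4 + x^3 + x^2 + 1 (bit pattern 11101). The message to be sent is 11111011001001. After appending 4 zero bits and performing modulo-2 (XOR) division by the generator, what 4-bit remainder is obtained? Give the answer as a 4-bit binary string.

1000

Append 4 zeros: 111110110010010000. Divide by 11101 (XOR where the leading bit is 1):
  pos 0: 11111 XOR 11101 = 00010
  pos 3: 10011 XOR 11101 = 01110
  pos 4: 11100 XOR 11101 = 00001
  pos 8: 10100 XOR 11101 = 01001
  pos 9: 10011 XOR 11101 = 01110
  pos 10: 11100 XOR 11101 = 00001
Remainder (last 4 bits) = 1000. This is the CRC / FCS.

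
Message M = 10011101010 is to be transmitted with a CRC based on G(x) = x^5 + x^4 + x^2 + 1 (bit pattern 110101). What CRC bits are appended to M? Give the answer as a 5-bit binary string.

Append 5 zeros: 1001110101000000. Divide by 110101 (XOR where the leading bit is 1):
  pos 0: 100111 XOR 110101 = 010010
  pos 1: 100100 XOR 110101 = 010001
  pos 2: 100011 XOR 110101 = 010110
  pos 3: 101100 XOR 110101 = 011001
  pos 4: 110011 XOR 110101 = 000110
  pos 7: 110000 XOR 110101 = 000101
  pos 10: 101000 XOR 110101 = 011101
Remainder (last 5 bits) = 11101. This is the CRC / FCS.

11101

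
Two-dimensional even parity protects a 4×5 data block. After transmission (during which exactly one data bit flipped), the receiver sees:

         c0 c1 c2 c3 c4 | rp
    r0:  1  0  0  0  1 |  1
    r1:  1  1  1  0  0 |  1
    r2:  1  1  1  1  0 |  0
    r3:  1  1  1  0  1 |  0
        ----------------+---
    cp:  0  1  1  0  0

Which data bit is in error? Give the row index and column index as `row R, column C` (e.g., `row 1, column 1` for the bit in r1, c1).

row 0, column 3

Recompute each row's even parity and compare to rp:
  r0: data parity 0, sent rp 1 → mismatch
  r1: data parity 1, sent rp 1 → ok
  r2: data parity 0, sent rp 0 → ok
  r3: data parity 0, sent rp 0 → ok
Recompute each column's even parity and compare to cp:
  c0: data parity 0, sent cp 0 → ok
  c1: data parity 1, sent cp 1 → ok
  c2: data parity 1, sent cp 1 → ok
  c3: data parity 1, sent cp 0 → mismatch
  c4: data parity 0, sent cp 0 → ok
Exactly one row (r0) and one column (c3) fail → the flipped bit is at their intersection.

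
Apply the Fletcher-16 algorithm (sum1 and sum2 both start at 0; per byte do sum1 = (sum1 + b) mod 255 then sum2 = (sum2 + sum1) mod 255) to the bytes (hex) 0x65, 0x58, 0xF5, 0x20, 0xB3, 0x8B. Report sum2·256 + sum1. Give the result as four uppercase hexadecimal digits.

4513

Running sums (mod 255):
  after byte 0 (0x65): sum1=101, sum2=101
  after byte 1 (0x58): sum1=189, sum2=35
  after byte 2 (0xF5): sum1=179, sum2=214
  after byte 3 (0x20): sum1=211, sum2=170
  after byte 4 (0xB3): sum1=135, sum2=50
  after byte 5 (0x8B): sum1=19, sum2=69
Checksum = sum2·256 + sum1 = 69·256 + 19 = 17683 = 0x4513.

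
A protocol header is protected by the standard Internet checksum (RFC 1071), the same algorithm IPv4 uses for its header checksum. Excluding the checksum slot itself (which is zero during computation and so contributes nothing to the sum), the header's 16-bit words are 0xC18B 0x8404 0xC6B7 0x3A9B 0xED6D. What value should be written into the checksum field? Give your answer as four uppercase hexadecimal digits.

One's-complement addition (fold any carry out of bit 15 back into bit 0):
  0xC18B + 0x8404 = 0x1458F → wrap carry → 0x4590
  0x4590 + 0xC6B7 = 0x10C47 → wrap carry → 0x0C48
  0x0C48 + 0x3A9B = 0x046E3
  0x46E3 + 0xED6D = 0x13450 → wrap carry → 0x3451
One's-complement sum = 0x3451.
Checksum = ~0x3451 & 0xFFFF = 0xCBAE.

CBAE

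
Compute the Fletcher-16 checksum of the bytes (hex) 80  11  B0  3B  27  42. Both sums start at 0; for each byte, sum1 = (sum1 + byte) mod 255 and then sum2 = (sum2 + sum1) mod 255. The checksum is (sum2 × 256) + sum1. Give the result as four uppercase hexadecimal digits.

5DE6

Running sums (mod 255):
  after byte 0 (80): sum1=128, sum2=128
  after byte 1 (11): sum1=145, sum2=18
  after byte 2 (B0): sum1=66, sum2=84
  after byte 3 (3B): sum1=125, sum2=209
  after byte 4 (27): sum1=164, sum2=118
  after byte 5 (42): sum1=230, sum2=93
Checksum = sum2·256 + sum1 = 93·256 + 230 = 24038 = 0x5DE6.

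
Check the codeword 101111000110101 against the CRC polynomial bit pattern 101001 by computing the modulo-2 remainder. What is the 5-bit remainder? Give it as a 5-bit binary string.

Modulo-2 division of 101111000110101 by 101001:
  pos 0: 101111 XOR 101001 = 000110
  pos 3: 110000 XOR 101001 = 011001
  pos 4: 110011 XOR 101001 = 011010
  pos 5: 110101 XOR 101001 = 011100
  pos 6: 111000 XOR 101001 = 010001
  pos 7: 100011 XOR 101001 = 001010
  pos 9: 101001 XOR 101001 = 000000
Remainder = 00000 (zero — the frame passes the CRC check).

00000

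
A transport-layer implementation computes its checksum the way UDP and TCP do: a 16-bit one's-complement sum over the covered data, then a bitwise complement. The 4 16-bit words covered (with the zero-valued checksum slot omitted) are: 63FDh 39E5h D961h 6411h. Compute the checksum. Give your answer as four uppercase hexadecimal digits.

24AA

One's-complement addition (fold any carry out of bit 15 back into bit 0):
  0x63FD + 0x39E5 = 0x09DE2
  0x9DE2 + 0xD961 = 0x17743 → wrap carry → 0x7744
  0x7744 + 0x6411 = 0x0DB55
One's-complement sum = 0xDB55.
Checksum = ~0xDB55 & 0xFFFF = 0x24AA.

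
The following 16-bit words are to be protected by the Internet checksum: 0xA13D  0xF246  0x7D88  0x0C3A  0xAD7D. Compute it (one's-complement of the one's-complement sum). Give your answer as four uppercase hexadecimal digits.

One's-complement addition (fold any carry out of bit 15 back into bit 0):
  0xA13D + 0xF246 = 0x19383 → wrap carry → 0x9384
  0x9384 + 0x7D88 = 0x1110C → wrap carry → 0x110D
  0x110D + 0x0C3A = 0x01D47
  0x1D47 + 0xAD7D = 0x0CAC4
One's-complement sum = 0xCAC4.
Checksum = ~0xCAC4 & 0xFFFF = 0x353B.

353B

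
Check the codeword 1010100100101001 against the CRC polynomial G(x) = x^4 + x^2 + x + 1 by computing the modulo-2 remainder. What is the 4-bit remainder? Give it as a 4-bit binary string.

Modulo-2 division of 1010100100101001 by 10111:
  pos 0: 10101 XOR 10111 = 00010
  pos 3: 10001 XOR 10111 = 00110
  pos 5: 11000 XOR 10111 = 01111
  pos 6: 11111 XOR 10111 = 01000
  pos 7: 10000 XOR 10111 = 00111
  pos 9: 11110 XOR 10111 = 01001
  pos 10: 10010 XOR 10111 = 00101
Remainder = 1011 (nonzero — an error is detected).

1011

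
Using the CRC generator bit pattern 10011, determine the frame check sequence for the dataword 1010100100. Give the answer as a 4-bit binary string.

0101

Append 4 zeros: 10101001000000. Divide by 10011 (XOR where the leading bit is 1):
  pos 0: 10101 XOR 10011 = 00110
  pos 2: 11000 XOR 10011 = 01011
  pos 3: 10111 XOR 10011 = 00100
  pos 5: 10000 XOR 10011 = 00011
  pos 8: 11000 XOR 10011 = 01011
  pos 9: 10110 XOR 10011 = 00101
Remainder (last 4 bits) = 0101. This is the CRC / FCS.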